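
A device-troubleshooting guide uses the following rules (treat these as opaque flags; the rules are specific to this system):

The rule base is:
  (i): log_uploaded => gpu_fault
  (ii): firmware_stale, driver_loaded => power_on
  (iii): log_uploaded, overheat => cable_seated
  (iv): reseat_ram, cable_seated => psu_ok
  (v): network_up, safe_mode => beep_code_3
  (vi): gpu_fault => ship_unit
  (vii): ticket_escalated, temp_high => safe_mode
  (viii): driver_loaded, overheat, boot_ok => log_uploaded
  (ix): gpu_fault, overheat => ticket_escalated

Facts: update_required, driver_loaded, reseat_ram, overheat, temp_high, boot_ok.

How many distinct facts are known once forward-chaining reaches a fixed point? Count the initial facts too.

13

Round 1: (viii) [driver_loaded, overheat, boot_ok => log_uploaded]. Adds log_uploaded.
Round 2: (i) [log_uploaded => gpu_fault]; (iii) [log_uploaded, overheat => cable_seated]. Adds gpu_fault, cable_seated.
Round 3: (iv) [reseat_ram, cable_seated => psu_ok]; (vi) [gpu_fault => ship_unit]; (ix) [gpu_fault, overheat => ticket_escalated]. Adds psu_ok, ship_unit, ticket_escalated.
Round 4: (vii) [ticket_escalated, temp_high => safe_mode]. Adds safe_mode.
Closure: {boot_ok, cable_seated, driver_loaded, gpu_fault, log_uploaded, overheat, psu_ok, reseat_ram, safe_mode, ship_unit, temp_high, ticket_escalated, update_required} — 13 facts.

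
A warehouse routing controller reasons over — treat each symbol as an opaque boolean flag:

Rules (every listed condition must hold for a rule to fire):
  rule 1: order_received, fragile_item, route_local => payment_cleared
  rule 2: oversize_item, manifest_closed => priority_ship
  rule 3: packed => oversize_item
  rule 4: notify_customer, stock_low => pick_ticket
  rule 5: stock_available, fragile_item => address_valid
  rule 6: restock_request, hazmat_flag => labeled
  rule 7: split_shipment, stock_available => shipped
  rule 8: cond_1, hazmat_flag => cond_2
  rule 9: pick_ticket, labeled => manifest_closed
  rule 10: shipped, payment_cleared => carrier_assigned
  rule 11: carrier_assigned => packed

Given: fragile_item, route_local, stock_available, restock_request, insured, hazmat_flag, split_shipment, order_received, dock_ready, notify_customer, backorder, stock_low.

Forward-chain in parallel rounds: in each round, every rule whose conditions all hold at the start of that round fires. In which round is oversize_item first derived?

4

Round 1: rule 1 [order_received, fragile_item, route_local => payment_cleared]; rule 4 [notify_customer, stock_low => pick_ticket]; rule 5 [stock_available, fragile_item => address_valid]; rule 6 [restock_request, hazmat_flag => labeled]; rule 7 [split_shipment, stock_available => shipped]. New: payment_cleared, pick_ticket, address_valid, labeled, shipped.
Round 2: rule 9 [pick_ticket, labeled => manifest_closed]; rule 10 [shipped, payment_cleared => carrier_assigned]. New: manifest_closed, carrier_assigned.
Round 3: rule 11 [carrier_assigned => packed]. New: packed.
Round 4: rule 3 [packed => oversize_item]. New: oversize_item.
oversize_item first appears in round 4.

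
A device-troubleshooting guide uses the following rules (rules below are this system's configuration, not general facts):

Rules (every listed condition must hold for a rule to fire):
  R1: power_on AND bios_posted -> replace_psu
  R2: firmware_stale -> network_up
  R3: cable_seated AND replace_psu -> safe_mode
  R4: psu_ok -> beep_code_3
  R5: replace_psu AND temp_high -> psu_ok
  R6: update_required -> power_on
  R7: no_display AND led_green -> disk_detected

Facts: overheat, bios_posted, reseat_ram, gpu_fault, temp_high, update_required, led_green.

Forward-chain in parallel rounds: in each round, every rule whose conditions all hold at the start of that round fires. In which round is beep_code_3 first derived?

4

[1] R6 [update_required -> power_on]. ⇒ new: power_on.
[2] R1 [power_on AND bios_posted -> replace_psu]. ⇒ new: replace_psu.
[3] R5 [replace_psu AND temp_high -> psu_ok]. ⇒ new: psu_ok.
[4] R4 [psu_ok -> beep_code_3]. ⇒ new: beep_code_3.
beep_code_3 first appears in round 4.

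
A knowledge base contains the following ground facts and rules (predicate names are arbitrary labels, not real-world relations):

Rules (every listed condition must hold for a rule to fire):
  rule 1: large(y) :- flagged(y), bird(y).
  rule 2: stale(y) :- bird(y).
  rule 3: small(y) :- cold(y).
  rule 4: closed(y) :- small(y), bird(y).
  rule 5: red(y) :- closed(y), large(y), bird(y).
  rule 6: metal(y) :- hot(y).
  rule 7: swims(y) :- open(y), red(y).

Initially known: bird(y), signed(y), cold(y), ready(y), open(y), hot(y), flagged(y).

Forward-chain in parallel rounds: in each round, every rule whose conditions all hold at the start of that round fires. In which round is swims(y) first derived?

4

[1] rule 1 [large(y) :- flagged(y), bird(y).]; rule 2 [stale(y) :- bird(y).]; rule 3 [small(y) :- cold(y).]; rule 6 [metal(y) :- hot(y).]. ⇒ new: large(y), stale(y), small(y), metal(y).
[2] rule 4 [closed(y) :- small(y), bird(y).]. ⇒ new: closed(y).
[3] rule 5 [red(y) :- closed(y), large(y), bird(y).]. ⇒ new: red(y).
[4] rule 7 [swims(y) :- open(y), red(y).]. ⇒ new: swims(y).
swims(y) first appears in round 4.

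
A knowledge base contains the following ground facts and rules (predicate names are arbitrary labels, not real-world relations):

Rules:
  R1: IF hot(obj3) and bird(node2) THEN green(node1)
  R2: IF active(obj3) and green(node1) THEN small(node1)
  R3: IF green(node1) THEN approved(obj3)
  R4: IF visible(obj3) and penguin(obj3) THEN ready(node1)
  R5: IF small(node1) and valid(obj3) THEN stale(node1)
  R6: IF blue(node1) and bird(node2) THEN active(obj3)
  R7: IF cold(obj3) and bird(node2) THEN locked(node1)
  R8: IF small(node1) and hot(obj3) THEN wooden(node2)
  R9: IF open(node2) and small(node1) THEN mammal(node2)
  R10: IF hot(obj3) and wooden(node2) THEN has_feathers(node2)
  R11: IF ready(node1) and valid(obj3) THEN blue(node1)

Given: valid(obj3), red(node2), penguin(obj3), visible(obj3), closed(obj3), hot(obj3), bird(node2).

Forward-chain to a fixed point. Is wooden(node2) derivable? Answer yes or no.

yes

Round 1 fires R1, R4, giving green(node1), ready(node1).
Round 2 fires R3, R11, giving approved(obj3), blue(node1).
Round 3 fires R6, giving active(obj3).
Round 4 fires R2, giving small(node1).
Round 5 fires R5, R8, giving stale(node1), wooden(node2).
Round 6 fires R10, giving has_feathers(node2).
wooden(node2) appears in round 5, so it is derivable.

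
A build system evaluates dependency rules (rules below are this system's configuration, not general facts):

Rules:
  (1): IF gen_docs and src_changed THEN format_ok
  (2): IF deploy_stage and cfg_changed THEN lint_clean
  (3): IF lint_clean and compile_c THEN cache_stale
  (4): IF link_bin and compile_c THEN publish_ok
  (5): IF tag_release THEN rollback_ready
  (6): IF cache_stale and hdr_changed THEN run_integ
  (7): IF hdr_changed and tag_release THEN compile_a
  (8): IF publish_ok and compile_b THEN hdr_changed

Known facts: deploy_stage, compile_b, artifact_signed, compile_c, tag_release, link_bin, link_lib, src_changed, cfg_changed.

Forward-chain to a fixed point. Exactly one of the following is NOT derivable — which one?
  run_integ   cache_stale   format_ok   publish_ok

Round 1: (2) [IF deploy_stage and cfg_changed THEN lint_clean]; (4) [IF link_bin and compile_c THEN publish_ok]; (5) [IF tag_release THEN rollback_ready]. New: lint_clean, publish_ok, rollback_ready.
Round 2: (3) [IF lint_clean and compile_c THEN cache_stale]; (8) [IF publish_ok and compile_b THEN hdr_changed]. New: cache_stale, hdr_changed.
Round 3: (6) [IF cache_stale and hdr_changed THEN run_integ]; (7) [IF hdr_changed and tag_release THEN compile_a]. New: run_integ, compile_a.
Derived: cache_stale (round 2), run_integ (round 3), publish_ok (round 1). format_ok never appears in any round.

format_ok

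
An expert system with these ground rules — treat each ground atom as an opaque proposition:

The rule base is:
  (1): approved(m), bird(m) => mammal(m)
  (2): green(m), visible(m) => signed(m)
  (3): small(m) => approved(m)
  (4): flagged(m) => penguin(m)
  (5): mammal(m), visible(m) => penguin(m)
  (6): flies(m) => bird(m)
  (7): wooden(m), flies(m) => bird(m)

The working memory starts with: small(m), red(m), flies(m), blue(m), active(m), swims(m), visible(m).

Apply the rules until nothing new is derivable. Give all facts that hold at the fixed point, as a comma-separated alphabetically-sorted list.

active(m), approved(m), bird(m), blue(m), flies(m), mammal(m), penguin(m), red(m), small(m), swims(m), visible(m)

Round 1: (3) [small(m) => approved(m)]; (6) [flies(m) => bird(m)]. New: approved(m), bird(m).
Round 2: (1) [approved(m), bird(m) => mammal(m)]. New: mammal(m).
Round 3: (5) [mammal(m), visible(m) => penguin(m)]. New: penguin(m).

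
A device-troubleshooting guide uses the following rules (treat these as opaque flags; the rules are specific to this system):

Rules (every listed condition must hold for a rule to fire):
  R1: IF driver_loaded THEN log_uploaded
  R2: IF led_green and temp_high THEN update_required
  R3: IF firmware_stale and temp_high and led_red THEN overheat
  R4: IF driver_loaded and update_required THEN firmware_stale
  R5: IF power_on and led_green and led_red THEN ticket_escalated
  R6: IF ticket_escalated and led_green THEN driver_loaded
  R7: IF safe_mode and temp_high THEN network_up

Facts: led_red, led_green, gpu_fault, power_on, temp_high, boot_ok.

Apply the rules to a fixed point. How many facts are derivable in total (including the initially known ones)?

12

Round 1 — R2, R5, derive update_required, ticket_escalated.
Round 2 — R6, derive driver_loaded.
Round 3 — R1, R4, derive log_uploaded, firmware_stale.
Round 4 — R3, derive overheat.
Closure: {boot_ok, driver_loaded, firmware_stale, gpu_fault, led_green, led_red, log_uploaded, overheat, power_on, temp_high, ticket_escalated, update_required} — 12 facts.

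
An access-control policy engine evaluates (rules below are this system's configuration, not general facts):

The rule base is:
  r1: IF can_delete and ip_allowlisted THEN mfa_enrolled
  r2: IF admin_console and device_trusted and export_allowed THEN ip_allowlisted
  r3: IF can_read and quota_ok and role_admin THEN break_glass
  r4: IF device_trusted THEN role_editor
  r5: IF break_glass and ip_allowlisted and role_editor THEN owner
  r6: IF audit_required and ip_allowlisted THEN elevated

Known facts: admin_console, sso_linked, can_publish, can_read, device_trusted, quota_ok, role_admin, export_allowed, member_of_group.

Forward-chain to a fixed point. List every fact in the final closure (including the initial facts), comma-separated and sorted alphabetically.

Round 1 fires r2, r3, r4, giving ip_allowlisted, break_glass, role_editor.
Round 2 fires r5, giving owner.

admin_console, break_glass, can_publish, can_read, device_trusted, export_allowed, ip_allowlisted, member_of_group, owner, quota_ok, role_admin, role_editor, sso_linked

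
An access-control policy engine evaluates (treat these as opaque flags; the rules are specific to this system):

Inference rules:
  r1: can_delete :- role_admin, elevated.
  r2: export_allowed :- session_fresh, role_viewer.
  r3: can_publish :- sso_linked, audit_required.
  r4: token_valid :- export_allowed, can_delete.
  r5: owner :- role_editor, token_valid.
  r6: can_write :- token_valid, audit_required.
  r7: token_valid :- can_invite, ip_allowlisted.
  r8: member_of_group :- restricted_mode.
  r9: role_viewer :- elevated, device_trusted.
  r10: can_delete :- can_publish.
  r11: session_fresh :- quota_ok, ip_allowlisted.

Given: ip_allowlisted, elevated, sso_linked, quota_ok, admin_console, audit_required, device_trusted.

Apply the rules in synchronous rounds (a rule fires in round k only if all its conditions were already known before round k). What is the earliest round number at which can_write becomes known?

Round 1: r3 [can_publish :- sso_linked, audit_required.]; r9 [role_viewer :- elevated, device_trusted.]; r11 [session_fresh :- quota_ok, ip_allowlisted.]. Adds can_publish, role_viewer, session_fresh.
Round 2: r2 [export_allowed :- session_fresh, role_viewer.]; r10 [can_delete :- can_publish.]. Adds export_allowed, can_delete.
Round 3: r4 [token_valid :- export_allowed, can_delete.]. Adds token_valid.
Round 4: r6 [can_write :- token_valid, audit_required.]. Adds can_write.
can_write first appears in round 4.

4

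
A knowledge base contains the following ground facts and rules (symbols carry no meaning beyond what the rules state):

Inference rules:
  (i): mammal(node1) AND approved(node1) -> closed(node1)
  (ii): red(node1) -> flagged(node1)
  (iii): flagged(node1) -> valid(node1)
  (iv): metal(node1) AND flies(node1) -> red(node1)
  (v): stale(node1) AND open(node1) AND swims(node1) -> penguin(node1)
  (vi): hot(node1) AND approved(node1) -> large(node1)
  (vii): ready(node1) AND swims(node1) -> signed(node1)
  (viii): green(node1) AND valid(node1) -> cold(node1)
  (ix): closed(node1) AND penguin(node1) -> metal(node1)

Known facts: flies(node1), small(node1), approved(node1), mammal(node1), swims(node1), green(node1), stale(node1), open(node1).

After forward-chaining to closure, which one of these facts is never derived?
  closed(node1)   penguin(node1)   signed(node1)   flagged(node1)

Round 1: (i) [mammal(node1) AND approved(node1) -> closed(node1)]; (v) [stale(node1) AND open(node1) AND swims(node1) -> penguin(node1)]. Adds closed(node1), penguin(node1).
Round 2: (ix) [closed(node1) AND penguin(node1) -> metal(node1)]. Adds metal(node1).
Round 3: (iv) [metal(node1) AND flies(node1) -> red(node1)]. Adds red(node1).
Round 4: (ii) [red(node1) -> flagged(node1)]. Adds flagged(node1).
Round 5: (iii) [flagged(node1) -> valid(node1)]. Adds valid(node1).
Round 6: (viii) [green(node1) AND valid(node1) -> cold(node1)]. Adds cold(node1).
Derived: flagged(node1) (round 4), closed(node1) (round 1), penguin(node1) (round 1). signed(node1) never appears in any round.

signed(node1)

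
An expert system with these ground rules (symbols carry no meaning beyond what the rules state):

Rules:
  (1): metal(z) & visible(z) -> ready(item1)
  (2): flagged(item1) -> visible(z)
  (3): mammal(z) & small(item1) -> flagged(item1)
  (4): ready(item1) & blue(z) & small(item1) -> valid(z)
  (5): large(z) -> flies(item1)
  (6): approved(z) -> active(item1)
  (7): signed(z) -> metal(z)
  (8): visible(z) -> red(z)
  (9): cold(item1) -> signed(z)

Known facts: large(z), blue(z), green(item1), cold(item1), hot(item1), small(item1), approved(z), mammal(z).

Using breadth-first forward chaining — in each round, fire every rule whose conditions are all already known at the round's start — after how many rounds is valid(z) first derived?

Round 1: (3) [mammal(z) & small(item1) -> flagged(item1)]; (5) [large(z) -> flies(item1)]; (6) [approved(z) -> active(item1)]; (9) [cold(item1) -> signed(z)]. Adds flagged(item1), flies(item1), active(item1), signed(z).
Round 2: (2) [flagged(item1) -> visible(z)]; (7) [signed(z) -> metal(z)]. Adds visible(z), metal(z).
Round 3: (1) [metal(z) & visible(z) -> ready(item1)]; (8) [visible(z) -> red(z)]. Adds ready(item1), red(z).
Round 4: (4) [ready(item1) & blue(z) & small(item1) -> valid(z)]. Adds valid(z).
valid(z) first appears in round 4.

4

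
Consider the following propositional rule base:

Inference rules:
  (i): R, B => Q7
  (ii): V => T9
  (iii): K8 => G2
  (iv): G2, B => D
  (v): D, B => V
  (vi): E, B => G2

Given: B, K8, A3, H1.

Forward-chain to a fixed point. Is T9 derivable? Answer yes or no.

Round 1 fires (iii), giving G2.
Round 2 fires (iv), giving D.
Round 3 fires (v), giving V.
Round 4 fires (ii), giving T9.
T9 appears in round 4, so it is derivable.

yes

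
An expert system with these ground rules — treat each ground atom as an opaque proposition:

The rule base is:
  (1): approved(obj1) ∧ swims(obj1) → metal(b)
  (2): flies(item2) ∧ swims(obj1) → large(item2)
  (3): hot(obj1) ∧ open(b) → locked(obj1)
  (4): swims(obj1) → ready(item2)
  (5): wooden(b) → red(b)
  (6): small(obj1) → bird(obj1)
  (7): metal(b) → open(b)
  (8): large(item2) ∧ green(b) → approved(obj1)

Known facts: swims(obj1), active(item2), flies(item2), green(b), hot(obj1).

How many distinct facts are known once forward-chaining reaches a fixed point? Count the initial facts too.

[1] (2) [flies(item2) ∧ swims(obj1) → large(item2)]; (4) [swims(obj1) → ready(item2)]. ⇒ new: large(item2), ready(item2).
[2] (8) [large(item2) ∧ green(b) → approved(obj1)]. ⇒ new: approved(obj1).
[3] (1) [approved(obj1) ∧ swims(obj1) → metal(b)]. ⇒ new: metal(b).
[4] (7) [metal(b) → open(b)]. ⇒ new: open(b).
[5] (3) [hot(obj1) ∧ open(b) → locked(obj1)]. ⇒ new: locked(obj1).
Closure: {active(item2), approved(obj1), flies(item2), green(b), hot(obj1), large(item2), locked(obj1), metal(b), open(b), ready(item2), swims(obj1)} — 11 facts.

11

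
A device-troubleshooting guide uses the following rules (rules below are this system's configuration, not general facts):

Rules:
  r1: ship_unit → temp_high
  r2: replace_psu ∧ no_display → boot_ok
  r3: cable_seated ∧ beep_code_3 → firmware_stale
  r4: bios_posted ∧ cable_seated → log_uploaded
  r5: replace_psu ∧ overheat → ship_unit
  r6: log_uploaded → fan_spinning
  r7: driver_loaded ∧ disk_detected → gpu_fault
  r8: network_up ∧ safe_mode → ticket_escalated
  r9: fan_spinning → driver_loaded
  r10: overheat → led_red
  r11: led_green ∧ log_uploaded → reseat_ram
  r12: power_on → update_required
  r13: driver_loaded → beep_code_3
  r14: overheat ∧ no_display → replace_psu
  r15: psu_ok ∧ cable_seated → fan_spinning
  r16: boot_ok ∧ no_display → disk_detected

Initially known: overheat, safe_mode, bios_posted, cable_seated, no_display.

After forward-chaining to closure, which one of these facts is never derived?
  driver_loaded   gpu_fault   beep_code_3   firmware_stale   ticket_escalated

[1] r4 [bios_posted ∧ cable_seated → log_uploaded]; r10 [overheat → led_red]; r14 [overheat ∧ no_display → replace_psu]. ⇒ new: log_uploaded, led_red, replace_psu.
[2] r2 [replace_psu ∧ no_display → boot_ok]; r5 [replace_psu ∧ overheat → ship_unit]; r6 [log_uploaded → fan_spinning]. ⇒ new: boot_ok, ship_unit, fan_spinning.
[3] r1 [ship_unit → temp_high]; r9 [fan_spinning → driver_loaded]; r16 [boot_ok ∧ no_display → disk_detected]. ⇒ new: temp_high, driver_loaded, disk_detected.
[4] r7 [driver_loaded ∧ disk_detected → gpu_fault]; r13 [driver_loaded → beep_code_3]. ⇒ new: gpu_fault, beep_code_3.
[5] r3 [cable_seated ∧ beep_code_3 → firmware_stale]. ⇒ new: firmware_stale.
Derived: firmware_stale (round 5), beep_code_3 (round 4), gpu_fault (round 4), driver_loaded (round 3). ticket_escalated never appears in any round.

ticket_escalated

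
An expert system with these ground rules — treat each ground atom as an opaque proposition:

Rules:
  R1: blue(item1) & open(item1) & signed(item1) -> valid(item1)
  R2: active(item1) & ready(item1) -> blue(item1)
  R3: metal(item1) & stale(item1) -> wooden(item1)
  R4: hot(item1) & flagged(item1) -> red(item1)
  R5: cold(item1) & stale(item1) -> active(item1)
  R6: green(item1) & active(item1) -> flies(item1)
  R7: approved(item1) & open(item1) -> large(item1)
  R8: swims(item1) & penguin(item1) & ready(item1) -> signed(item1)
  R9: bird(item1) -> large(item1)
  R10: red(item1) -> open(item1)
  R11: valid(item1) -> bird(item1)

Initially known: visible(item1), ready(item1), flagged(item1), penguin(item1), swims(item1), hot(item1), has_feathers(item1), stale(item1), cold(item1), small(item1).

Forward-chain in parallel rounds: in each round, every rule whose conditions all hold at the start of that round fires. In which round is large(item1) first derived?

Round 1 — R4, R5, R8, derive red(item1), active(item1), signed(item1).
Round 2 — R2, R10, derive blue(item1), open(item1).
Round 3 — R1, derive valid(item1).
Round 4 — R11, derive bird(item1).
Round 5 — R9, derive large(item1).
large(item1) first appears in round 5.

5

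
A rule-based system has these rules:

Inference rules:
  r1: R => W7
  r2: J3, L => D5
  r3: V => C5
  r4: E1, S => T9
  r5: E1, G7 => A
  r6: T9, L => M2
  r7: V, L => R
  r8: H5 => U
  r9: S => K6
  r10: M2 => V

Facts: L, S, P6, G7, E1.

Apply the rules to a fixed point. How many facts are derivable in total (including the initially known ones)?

Round 1: r4 [E1, S => T9]; r5 [E1, G7 => A]; r9 [S => K6]. Adds T9, A, K6.
Round 2: r6 [T9, L => M2]. Adds M2.
Round 3: r10 [M2 => V]. Adds V.
Round 4: r3 [V => C5]; r7 [V, L => R]. Adds C5, R.
Round 5: r1 [R => W7]. Adds W7.
Closure: {A, C5, E1, G7, K6, L, M2, P6, R, S, T9, V, W7} — 13 facts.

13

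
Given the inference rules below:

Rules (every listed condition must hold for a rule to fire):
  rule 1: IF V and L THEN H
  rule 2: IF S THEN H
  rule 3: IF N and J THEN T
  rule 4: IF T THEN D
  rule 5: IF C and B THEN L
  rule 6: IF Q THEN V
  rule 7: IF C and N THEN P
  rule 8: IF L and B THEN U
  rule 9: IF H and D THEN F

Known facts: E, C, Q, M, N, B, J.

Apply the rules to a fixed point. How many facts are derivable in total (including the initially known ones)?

15

Round 1: rule 3 [IF N and J THEN T]; rule 5 [IF C and B THEN L]; rule 6 [IF Q THEN V]; rule 7 [IF C and N THEN P]. New: T, L, V, P.
Round 2: rule 1 [IF V and L THEN H]; rule 4 [IF T THEN D]; rule 8 [IF L and B THEN U]. New: H, D, U.
Round 3: rule 9 [IF H and D THEN F]. New: F.
Closure: {B, C, D, E, F, H, J, L, M, N, P, Q, T, U, V} — 15 facts.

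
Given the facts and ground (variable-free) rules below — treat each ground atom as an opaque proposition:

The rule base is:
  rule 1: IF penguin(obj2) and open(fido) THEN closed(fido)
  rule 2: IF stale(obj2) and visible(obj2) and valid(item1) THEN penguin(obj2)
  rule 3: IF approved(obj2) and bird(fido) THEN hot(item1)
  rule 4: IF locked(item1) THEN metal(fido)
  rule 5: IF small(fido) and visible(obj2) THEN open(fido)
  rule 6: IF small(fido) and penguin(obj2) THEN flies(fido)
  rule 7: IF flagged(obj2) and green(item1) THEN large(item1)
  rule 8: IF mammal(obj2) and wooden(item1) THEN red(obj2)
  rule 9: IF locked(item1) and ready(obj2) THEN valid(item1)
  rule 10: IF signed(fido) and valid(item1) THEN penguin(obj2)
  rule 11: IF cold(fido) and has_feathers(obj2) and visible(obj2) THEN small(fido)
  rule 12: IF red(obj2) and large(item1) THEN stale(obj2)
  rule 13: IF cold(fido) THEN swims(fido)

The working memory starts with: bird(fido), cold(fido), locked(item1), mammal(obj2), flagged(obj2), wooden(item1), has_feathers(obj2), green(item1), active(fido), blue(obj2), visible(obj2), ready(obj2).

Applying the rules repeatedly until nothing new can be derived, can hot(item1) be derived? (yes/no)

no

[1] rule 4 [IF locked(item1) THEN metal(fido)]; rule 7 [IF flagged(obj2) and green(item1) THEN large(item1)]; rule 8 [IF mammal(obj2) and wooden(item1) THEN red(obj2)]; rule 9 [IF locked(item1) and ready(obj2) THEN valid(item1)]; rule 11 [IF cold(fido) and has_feathers(obj2) and visible(obj2) THEN small(fido)]; rule 13 [IF cold(fido) THEN swims(fido)]. ⇒ new: metal(fido), large(item1), red(obj2), valid(item1), small(fido), swims(fido).
[2] rule 5 [IF small(fido) and visible(obj2) THEN open(fido)]; rule 12 [IF red(obj2) and large(item1) THEN stale(obj2)]. ⇒ new: open(fido), stale(obj2).
[3] rule 2 [IF stale(obj2) and visible(obj2) and valid(item1) THEN penguin(obj2)]. ⇒ new: penguin(obj2).
[4] rule 1 [IF penguin(obj2) and open(fido) THEN closed(fido)]; rule 6 [IF small(fido) and penguin(obj2) THEN flies(fido)]. ⇒ new: closed(fido), flies(fido).
Fixed point reached. hot(item1) is concluded only by rule 3; rule 3 needs approved(obj2) (never derived).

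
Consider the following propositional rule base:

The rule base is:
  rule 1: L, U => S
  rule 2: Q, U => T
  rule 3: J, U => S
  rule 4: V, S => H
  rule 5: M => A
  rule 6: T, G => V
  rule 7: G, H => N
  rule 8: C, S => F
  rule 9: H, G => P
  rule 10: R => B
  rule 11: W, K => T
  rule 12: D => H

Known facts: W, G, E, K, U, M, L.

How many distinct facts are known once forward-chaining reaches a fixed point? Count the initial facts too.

14

Round 1 fires rule 1, rule 5, rule 11, giving S, A, T.
Round 2 fires rule 6, giving V.
Round 3 fires rule 4, giving H.
Round 4 fires rule 7, rule 9, giving N, P.
Closure: {A, E, G, H, K, L, M, N, P, S, T, U, V, W} — 14 facts.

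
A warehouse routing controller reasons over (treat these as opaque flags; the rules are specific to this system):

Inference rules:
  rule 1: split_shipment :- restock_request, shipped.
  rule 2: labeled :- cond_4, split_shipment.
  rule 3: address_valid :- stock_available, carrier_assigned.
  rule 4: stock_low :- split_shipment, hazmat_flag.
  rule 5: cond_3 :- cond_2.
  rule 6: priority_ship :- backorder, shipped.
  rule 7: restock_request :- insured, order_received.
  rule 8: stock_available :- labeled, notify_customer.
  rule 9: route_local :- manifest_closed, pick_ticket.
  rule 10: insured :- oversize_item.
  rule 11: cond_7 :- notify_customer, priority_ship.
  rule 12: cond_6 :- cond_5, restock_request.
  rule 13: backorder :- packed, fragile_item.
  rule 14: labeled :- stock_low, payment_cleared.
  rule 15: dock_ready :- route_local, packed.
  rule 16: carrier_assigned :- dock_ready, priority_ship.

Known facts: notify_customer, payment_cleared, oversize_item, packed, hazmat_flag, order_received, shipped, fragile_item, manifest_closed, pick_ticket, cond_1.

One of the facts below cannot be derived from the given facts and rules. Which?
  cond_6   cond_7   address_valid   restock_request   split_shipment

cond_6

[1] rule 9 [route_local :- manifest_closed, pick_ticket.]; rule 10 [insured :- oversize_item.]; rule 13 [backorder :- packed, fragile_item.]. ⇒ new: route_local, insured, backorder.
[2] rule 6 [priority_ship :- backorder, shipped.]; rule 7 [restock_request :- insured, order_received.]; rule 15 [dock_ready :- route_local, packed.]. ⇒ new: priority_ship, restock_request, dock_ready.
[3] rule 1 [split_shipment :- restock_request, shipped.]; rule 11 [cond_7 :- notify_customer, priority_ship.]; rule 16 [carrier_assigned :- dock_ready, priority_ship.]. ⇒ new: split_shipment, cond_7, carrier_assigned.
[4] rule 4 [stock_low :- split_shipment, hazmat_flag.]. ⇒ new: stock_low.
[5] rule 14 [labeled :- stock_low, payment_cleared.]. ⇒ new: labeled.
[6] rule 8 [stock_available :- labeled, notify_customer.]. ⇒ new: stock_available.
[7] rule 3 [address_valid :- stock_available, carrier_assigned.]. ⇒ new: address_valid.
Derived: address_valid (round 7), restock_request (round 2), split_shipment (round 3), cond_7 (round 3). cond_6 never appears in any round.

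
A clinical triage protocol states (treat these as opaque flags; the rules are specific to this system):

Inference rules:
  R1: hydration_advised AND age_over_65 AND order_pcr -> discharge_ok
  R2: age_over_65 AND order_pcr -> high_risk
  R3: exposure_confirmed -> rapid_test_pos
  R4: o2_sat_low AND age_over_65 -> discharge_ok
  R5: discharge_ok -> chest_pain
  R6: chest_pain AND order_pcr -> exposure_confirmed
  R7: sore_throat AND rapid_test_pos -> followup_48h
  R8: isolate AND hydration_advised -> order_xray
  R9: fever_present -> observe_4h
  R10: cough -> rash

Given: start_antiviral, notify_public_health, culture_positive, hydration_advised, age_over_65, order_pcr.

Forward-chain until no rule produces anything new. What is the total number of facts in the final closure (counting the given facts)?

Round 1: R1 [hydration_advised AND age_over_65 AND order_pcr -> discharge_ok]; R2 [age_over_65 AND order_pcr -> high_risk]. Adds discharge_ok, high_risk.
Round 2: R5 [discharge_ok -> chest_pain]. Adds chest_pain.
Round 3: R6 [chest_pain AND order_pcr -> exposure_confirmed]. Adds exposure_confirmed.
Round 4: R3 [exposure_confirmed -> rapid_test_pos]. Adds rapid_test_pos.
Closure: {age_over_65, chest_pain, culture_positive, discharge_ok, exposure_confirmed, high_risk, hydration_advised, notify_public_health, order_pcr, rapid_test_pos, start_antiviral} — 11 facts.

11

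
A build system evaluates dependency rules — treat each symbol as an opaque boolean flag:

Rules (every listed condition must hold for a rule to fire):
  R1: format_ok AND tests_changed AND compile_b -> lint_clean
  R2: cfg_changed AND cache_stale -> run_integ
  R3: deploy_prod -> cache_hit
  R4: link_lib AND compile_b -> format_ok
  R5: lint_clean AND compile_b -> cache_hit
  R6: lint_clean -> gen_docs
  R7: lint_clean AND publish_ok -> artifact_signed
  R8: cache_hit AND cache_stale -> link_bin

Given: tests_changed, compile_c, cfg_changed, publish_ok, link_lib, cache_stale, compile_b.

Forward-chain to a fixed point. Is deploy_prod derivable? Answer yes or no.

Round 1: R2 [cfg_changed AND cache_stale -> run_integ]; R4 [link_lib AND compile_b -> format_ok]. Adds run_integ, format_ok.
Round 2: R1 [format_ok AND tests_changed AND compile_b -> lint_clean]. Adds lint_clean.
Round 3: R5 [lint_clean AND compile_b -> cache_hit]; R6 [lint_clean -> gen_docs]; R7 [lint_clean AND publish_ok -> artifact_signed]. Adds cache_hit, gen_docs, artifact_signed.
Round 4: R8 [cache_hit AND cache_stale -> link_bin]. Adds link_bin.
Fixed point reached. No rule has deploy_prod as a consequent, and it is not given.

no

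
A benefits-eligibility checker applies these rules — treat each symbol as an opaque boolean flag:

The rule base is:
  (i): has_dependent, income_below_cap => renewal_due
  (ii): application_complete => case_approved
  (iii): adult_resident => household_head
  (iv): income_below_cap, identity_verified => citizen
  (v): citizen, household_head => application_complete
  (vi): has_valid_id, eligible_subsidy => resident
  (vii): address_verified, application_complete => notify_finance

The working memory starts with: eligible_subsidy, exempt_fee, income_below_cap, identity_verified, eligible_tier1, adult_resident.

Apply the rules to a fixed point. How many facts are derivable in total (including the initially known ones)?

10

Round 1 — (iii), (iv), derive household_head, citizen.
Round 2 — (v), derive application_complete.
Round 3 — (ii), derive case_approved.
Closure: {adult_resident, application_complete, case_approved, citizen, eligible_subsidy, eligible_tier1, exempt_fee, household_head, identity_verified, income_below_cap} — 10 facts.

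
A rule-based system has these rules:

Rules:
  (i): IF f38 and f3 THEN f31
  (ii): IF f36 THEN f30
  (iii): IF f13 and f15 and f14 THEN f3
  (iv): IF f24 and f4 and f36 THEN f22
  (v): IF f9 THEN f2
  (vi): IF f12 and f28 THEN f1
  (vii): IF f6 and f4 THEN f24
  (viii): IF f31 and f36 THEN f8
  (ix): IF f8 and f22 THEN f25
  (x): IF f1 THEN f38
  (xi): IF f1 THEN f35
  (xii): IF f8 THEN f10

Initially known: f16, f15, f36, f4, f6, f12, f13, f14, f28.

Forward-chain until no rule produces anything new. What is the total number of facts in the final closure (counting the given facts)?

20

Round 1: (ii) [IF f36 THEN f30]; (iii) [IF f13 and f15 and f14 THEN f3]; (vi) [IF f12 and f28 THEN f1]; (vii) [IF f6 and f4 THEN f24]. Adds f30, f3, f1, f24.
Round 2: (iv) [IF f24 and f4 and f36 THEN f22]; (x) [IF f1 THEN f38]; (xi) [IF f1 THEN f35]. Adds f22, f38, f35.
Round 3: (i) [IF f38 and f3 THEN f31]. Adds f31.
Round 4: (viii) [IF f31 and f36 THEN f8]. Adds f8.
Round 5: (ix) [IF f8 and f22 THEN f25]; (xii) [IF f8 THEN f10]. Adds f25, f10.
Closure: {f1, f10, f12, f13, f14, f15, f16, f22, f24, f25, f28, f3, f30, f31, f35, f36, f38, f4, f6, f8} — 20 facts.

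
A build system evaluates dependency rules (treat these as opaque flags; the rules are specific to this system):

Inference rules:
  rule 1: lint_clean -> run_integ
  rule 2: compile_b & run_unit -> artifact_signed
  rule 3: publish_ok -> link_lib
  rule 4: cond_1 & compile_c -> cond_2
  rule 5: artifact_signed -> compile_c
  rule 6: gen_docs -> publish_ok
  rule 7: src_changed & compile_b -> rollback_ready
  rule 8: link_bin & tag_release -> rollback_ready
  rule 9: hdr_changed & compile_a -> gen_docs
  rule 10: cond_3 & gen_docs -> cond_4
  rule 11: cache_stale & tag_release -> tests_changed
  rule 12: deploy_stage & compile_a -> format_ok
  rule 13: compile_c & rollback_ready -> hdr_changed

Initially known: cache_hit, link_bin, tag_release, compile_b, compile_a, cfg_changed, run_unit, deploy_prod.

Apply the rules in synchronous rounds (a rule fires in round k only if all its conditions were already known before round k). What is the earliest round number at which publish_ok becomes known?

5

Round 1: rule 2 [compile_b & run_unit -> artifact_signed]; rule 8 [link_bin & tag_release -> rollback_ready]. Adds artifact_signed, rollback_ready.
Round 2: rule 5 [artifact_signed -> compile_c]. Adds compile_c.
Round 3: rule 13 [compile_c & rollback_ready -> hdr_changed]. Adds hdr_changed.
Round 4: rule 9 [hdr_changed & compile_a -> gen_docs]. Adds gen_docs.
Round 5: rule 6 [gen_docs -> publish_ok]. Adds publish_ok.
publish_ok first appears in round 5.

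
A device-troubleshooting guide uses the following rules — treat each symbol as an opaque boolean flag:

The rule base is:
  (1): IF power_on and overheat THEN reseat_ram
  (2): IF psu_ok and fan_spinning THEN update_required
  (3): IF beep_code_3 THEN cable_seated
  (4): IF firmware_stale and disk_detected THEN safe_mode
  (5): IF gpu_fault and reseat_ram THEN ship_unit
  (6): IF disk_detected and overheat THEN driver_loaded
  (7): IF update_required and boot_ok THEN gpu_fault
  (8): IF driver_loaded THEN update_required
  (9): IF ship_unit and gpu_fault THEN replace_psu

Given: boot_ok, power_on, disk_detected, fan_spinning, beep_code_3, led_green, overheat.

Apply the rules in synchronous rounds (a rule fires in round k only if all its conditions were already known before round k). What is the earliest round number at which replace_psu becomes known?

Round 1 fires (1), (3), (6), giving reseat_ram, cable_seated, driver_loaded.
Round 2 fires (8), giving update_required.
Round 3 fires (7), giving gpu_fault.
Round 4 fires (5), giving ship_unit.
Round 5 fires (9), giving replace_psu.
replace_psu first appears in round 5.

5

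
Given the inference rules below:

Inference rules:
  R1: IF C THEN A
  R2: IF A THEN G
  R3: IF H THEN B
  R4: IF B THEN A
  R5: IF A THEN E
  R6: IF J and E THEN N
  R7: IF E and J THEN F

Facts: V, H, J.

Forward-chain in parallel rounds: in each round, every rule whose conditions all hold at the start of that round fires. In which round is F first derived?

4

[1] R3 [IF H THEN B]. ⇒ new: B.
[2] R4 [IF B THEN A]. ⇒ new: A.
[3] R2 [IF A THEN G]; R5 [IF A THEN E]. ⇒ new: G, E.
[4] R6 [IF J and E THEN N]; R7 [IF E and J THEN F]. ⇒ new: N, F.
F first appears in round 4.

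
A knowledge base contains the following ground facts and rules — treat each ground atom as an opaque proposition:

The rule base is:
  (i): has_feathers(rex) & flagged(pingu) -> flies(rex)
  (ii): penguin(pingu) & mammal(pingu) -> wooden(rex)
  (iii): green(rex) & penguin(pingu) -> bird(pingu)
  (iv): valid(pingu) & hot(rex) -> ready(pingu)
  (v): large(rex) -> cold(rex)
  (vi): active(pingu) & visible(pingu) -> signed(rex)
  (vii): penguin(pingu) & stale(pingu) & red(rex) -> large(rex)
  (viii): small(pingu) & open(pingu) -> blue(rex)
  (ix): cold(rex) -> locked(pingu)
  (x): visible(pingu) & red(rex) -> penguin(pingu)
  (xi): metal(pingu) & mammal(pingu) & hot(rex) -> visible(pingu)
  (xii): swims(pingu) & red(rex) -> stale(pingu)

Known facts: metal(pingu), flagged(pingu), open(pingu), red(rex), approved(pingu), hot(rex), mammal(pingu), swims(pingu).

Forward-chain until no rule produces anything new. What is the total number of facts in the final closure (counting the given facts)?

15

Round 1: (xi) [metal(pingu) & mammal(pingu) & hot(rex) -> visible(pingu)]; (xii) [swims(pingu) & red(rex) -> stale(pingu)]. Adds visible(pingu), stale(pingu).
Round 2: (x) [visible(pingu) & red(rex) -> penguin(pingu)]. Adds penguin(pingu).
Round 3: (ii) [penguin(pingu) & mammal(pingu) -> wooden(rex)]; (vii) [penguin(pingu) & stale(pingu) & red(rex) -> large(rex)]. Adds wooden(rex), large(rex).
Round 4: (v) [large(rex) -> cold(rex)]. Adds cold(rex).
Round 5: (ix) [cold(rex) -> locked(pingu)]. Adds locked(pingu).
Closure: {approved(pingu), cold(rex), flagged(pingu), hot(rex), large(rex), locked(pingu), mammal(pingu), metal(pingu), open(pingu), penguin(pingu), red(rex), stale(pingu), swims(pingu), visible(pingu), wooden(rex)} — 15 facts.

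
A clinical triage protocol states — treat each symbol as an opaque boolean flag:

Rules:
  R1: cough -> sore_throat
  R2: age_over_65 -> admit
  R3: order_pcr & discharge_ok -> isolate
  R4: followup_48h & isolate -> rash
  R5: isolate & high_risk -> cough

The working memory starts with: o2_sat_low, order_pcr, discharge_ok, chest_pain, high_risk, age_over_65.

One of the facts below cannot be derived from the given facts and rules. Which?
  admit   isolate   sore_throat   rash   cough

Round 1: R2 [age_over_65 -> admit]; R3 [order_pcr & discharge_ok -> isolate]. New: admit, isolate.
Round 2: R5 [isolate & high_risk -> cough]. New: cough.
Round 3: R1 [cough -> sore_throat]. New: sore_throat.
Derived: sore_throat (round 3), cough (round 2), isolate (round 1), admit (round 1). rash never appears in any round.

rash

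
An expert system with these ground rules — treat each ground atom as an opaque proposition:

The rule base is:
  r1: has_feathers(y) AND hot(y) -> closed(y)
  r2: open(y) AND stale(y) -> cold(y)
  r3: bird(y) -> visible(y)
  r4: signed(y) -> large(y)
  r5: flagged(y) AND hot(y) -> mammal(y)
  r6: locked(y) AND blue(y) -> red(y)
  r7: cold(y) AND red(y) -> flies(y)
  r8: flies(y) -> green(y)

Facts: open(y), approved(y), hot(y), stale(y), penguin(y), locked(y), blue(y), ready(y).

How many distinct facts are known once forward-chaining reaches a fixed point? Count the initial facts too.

12

Round 1 fires r2, r6, giving cold(y), red(y).
Round 2 fires r7, giving flies(y).
Round 3 fires r8, giving green(y).
Closure: {approved(y), blue(y), cold(y), flies(y), green(y), hot(y), locked(y), open(y), penguin(y), ready(y), red(y), stale(y)} — 12 facts.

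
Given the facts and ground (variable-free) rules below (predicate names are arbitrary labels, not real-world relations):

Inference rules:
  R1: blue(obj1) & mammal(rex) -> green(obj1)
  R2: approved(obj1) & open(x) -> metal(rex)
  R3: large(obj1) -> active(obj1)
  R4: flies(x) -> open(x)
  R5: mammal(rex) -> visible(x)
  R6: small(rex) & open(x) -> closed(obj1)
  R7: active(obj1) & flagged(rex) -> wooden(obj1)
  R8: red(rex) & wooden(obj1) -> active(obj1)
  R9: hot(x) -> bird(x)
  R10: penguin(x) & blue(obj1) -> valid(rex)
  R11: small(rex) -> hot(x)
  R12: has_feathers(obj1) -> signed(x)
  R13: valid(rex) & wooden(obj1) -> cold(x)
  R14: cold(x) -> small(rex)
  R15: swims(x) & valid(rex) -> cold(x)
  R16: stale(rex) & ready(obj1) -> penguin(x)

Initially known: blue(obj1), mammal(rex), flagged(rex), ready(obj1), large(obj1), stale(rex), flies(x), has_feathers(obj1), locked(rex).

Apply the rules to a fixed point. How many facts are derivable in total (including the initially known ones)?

Round 1: R1 [blue(obj1) & mammal(rex) -> green(obj1)]; R3 [large(obj1) -> active(obj1)]; R4 [flies(x) -> open(x)]; R5 [mammal(rex) -> visible(x)]; R12 [has_feathers(obj1) -> signed(x)]; R16 [stale(rex) & ready(obj1) -> penguin(x)]. New: green(obj1), active(obj1), open(x), visible(x), signed(x), penguin(x).
Round 2: R7 [active(obj1) & flagged(rex) -> wooden(obj1)]; R10 [penguin(x) & blue(obj1) -> valid(rex)]. New: wooden(obj1), valid(rex).
Round 3: R13 [valid(rex) & wooden(obj1) -> cold(x)]. New: cold(x).
Round 4: R14 [cold(x) -> small(rex)]. New: small(rex).
Round 5: R6 [small(rex) & open(x) -> closed(obj1)]; R11 [small(rex) -> hot(x)]. New: closed(obj1), hot(x).
Round 6: R9 [hot(x) -> bird(x)]. New: bird(x).
Closure: {active(obj1), bird(x), blue(obj1), closed(obj1), cold(x), flagged(rex), flies(x), green(obj1), has_feathers(obj1), hot(x), large(obj1), locked(rex), mammal(rex), open(x), penguin(x), ready(obj1), signed(x), small(rex), stale(rex), valid(rex), visible(x), wooden(obj1)} — 22 facts.

22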